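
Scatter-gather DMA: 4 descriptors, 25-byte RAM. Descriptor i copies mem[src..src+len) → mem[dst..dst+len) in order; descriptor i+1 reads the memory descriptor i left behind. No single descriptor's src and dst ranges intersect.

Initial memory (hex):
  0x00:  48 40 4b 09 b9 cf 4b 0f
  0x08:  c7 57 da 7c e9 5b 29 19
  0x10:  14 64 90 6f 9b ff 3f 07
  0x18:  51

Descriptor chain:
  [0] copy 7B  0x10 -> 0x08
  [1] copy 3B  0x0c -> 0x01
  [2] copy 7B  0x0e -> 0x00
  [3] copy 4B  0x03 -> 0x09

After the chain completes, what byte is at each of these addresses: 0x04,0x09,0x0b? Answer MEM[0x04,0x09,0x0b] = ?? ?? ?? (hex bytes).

MEM[0x04,0x09,0x0b] = 90 64 6f

#0 dst[0x08+7] := {0x14,0x64,0x90,0x6f,0x9b,0xff,0x3f}
#1 dst[0x01+3] := {0x9b,0xff,0x3f}
#2 dst[0x00+7] := {0x3f,0x19,0x14,0x64,0x90,0x6f,0x9b}
#3 dst[0x09+4] := {0x64,0x90,0x6f,0x9b}
query mem[0x04]=0x90, mem[0x09]=0x64, mem[0x0b]=0x6f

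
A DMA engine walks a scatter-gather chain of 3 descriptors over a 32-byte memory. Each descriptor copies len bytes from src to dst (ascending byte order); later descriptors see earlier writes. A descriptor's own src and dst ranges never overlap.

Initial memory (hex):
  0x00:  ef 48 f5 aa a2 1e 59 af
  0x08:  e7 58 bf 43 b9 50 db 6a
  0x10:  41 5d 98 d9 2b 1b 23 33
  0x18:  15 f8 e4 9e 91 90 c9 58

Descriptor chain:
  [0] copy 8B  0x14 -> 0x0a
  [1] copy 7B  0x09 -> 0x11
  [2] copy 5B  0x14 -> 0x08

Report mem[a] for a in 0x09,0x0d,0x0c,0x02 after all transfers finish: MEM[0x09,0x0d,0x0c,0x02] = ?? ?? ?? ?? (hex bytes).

MEM[0x09,0x0d,0x0c,0x02] = 33 33 15 f5

D0: mem[0x0a..0x11] <- [2b 1b 23 33 15 f8 e4 9e]
D1: mem[0x11..0x17] <- [58 2b 1b 23 33 15 f8]
D2: mem[0x08..0x0c] <- [23 33 15 f8 15]
query mem[0x09]=0x33, mem[0x0d]=0x33, mem[0x0c]=0x15, mem[0x02]=0xf5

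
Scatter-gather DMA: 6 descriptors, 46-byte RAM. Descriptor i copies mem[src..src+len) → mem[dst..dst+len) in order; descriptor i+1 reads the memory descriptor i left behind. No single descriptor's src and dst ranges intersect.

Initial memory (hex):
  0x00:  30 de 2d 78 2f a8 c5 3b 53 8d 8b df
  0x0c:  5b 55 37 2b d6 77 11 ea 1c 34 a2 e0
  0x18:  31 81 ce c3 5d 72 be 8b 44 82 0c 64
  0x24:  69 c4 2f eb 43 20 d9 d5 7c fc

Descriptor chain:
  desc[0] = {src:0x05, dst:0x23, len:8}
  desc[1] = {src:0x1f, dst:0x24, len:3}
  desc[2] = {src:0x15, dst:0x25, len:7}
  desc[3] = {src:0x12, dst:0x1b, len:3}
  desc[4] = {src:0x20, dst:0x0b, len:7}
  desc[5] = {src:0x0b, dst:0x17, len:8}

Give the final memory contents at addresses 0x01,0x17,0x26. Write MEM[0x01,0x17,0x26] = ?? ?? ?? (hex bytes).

MEM[0x01,0x17,0x26] = de 44 a2

D0: mem[0x23..0x2a] <- [a8 c5 3b 53 8d 8b df 5b]
D1: mem[0x24..0x26] <- [8b 44 82]
D2: mem[0x25..0x2b] <- [34 a2 e0 31 81 ce c3]
D3: mem[0x1b..0x1d] <- [11 ea 1c]
D4: mem[0x0b..0x11] <- [44 82 0c a8 8b 34 a2]
D5: mem[0x17..0x1e] <- [44 82 0c a8 8b 34 a2 11]
query mem[0x01]=0xde, mem[0x17]=0x44, mem[0x26]=0xa2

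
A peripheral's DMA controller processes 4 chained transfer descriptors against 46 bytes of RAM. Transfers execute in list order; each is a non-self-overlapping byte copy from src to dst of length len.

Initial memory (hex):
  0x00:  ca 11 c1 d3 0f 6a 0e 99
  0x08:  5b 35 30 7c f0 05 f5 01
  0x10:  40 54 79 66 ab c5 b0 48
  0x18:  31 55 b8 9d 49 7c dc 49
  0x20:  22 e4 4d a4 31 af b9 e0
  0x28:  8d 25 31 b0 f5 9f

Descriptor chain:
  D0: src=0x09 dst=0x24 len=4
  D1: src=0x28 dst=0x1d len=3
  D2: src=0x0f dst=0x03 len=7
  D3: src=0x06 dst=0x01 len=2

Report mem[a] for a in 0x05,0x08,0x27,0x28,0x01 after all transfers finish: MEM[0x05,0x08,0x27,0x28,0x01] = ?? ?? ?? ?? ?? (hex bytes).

D0: mem[0x24..0x27] <- [35 30 7c f0]
D1: mem[0x1d..0x1f] <- [8d 25 31]
D2: mem[0x03..0x09] <- [01 40 54 79 66 ab c5]
D3: mem[0x01..0x02] <- [79 66]
query mem[0x05]=0x54, mem[0x08]=0xab, mem[0x27]=0xf0, mem[0x28]=0x8d, mem[0x01]=0x79

MEM[0x05,0x08,0x27,0x28,0x01] = 54 ab f0 8d 79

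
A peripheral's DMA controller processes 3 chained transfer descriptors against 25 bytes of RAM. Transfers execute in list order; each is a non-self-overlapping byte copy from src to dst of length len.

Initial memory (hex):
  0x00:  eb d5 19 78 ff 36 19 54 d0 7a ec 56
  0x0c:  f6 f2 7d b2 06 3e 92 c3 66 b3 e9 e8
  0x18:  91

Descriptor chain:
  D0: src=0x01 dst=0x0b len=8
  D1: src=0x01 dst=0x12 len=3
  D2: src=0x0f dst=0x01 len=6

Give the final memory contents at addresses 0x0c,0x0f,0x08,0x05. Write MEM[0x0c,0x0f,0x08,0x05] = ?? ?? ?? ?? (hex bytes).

MEM[0x0c,0x0f,0x08,0x05] = 19 36 d0 19

D0: mem[0x0b..0x12] <- [d5 19 78 ff 36 19 54 d0]
D1: mem[0x12..0x14] <- [d5 19 78]
D2: mem[0x01..0x06] <- [36 19 54 d5 19 78]
query mem[0x0c]=0x19, mem[0x0f]=0x36, mem[0x08]=0xd0, mem[0x05]=0x19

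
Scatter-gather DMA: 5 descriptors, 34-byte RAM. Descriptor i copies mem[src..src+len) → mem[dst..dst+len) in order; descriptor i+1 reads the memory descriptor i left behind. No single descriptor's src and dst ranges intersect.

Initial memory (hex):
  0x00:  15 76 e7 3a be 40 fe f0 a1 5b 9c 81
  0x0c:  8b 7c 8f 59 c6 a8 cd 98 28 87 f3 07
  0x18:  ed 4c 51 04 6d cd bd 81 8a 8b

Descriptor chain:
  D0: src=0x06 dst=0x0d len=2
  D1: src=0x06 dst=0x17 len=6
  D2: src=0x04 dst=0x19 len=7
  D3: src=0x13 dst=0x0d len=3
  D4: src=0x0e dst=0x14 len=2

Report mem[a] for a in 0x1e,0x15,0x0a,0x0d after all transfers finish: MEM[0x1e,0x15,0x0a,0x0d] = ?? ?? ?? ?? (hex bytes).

MEM[0x1e,0x15,0x0a,0x0d] = 5b 87 9c 98

  after D0: wrote 2B at 0x0d = fef0
  after D1: wrote 6B at 0x17 = fef0a15b9c81
  after D2: wrote 7B at 0x19 = be40fef0a15b9c
  after D3: wrote 3B at 0x0d = 982887
  after D4: wrote 2B at 0x14 = 2887
query mem[0x1e]=0x5b, mem[0x15]=0x87, mem[0x0a]=0x9c, mem[0x0d]=0x98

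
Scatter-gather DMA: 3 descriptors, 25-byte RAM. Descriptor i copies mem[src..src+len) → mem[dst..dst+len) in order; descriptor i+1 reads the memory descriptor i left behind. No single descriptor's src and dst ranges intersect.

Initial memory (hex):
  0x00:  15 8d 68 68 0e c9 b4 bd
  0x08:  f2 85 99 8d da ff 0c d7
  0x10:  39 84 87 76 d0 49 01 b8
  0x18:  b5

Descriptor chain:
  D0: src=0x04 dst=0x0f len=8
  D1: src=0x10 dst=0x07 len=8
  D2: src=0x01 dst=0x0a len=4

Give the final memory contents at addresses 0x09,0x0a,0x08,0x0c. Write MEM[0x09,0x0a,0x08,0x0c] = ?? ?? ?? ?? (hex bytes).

MEM[0x09,0x0a,0x08,0x0c] = bd 8d b4 68

  after D0: wrote 8B at 0x0f = 0ec9b4bdf285998d
  after D1: wrote 8B at 0x07 = c9b4bdf285998db8
  after D2: wrote 4B at 0x0a = 8d68680e
query mem[0x09]=0xbd, mem[0x0a]=0x8d, mem[0x08]=0xb4, mem[0x0c]=0x68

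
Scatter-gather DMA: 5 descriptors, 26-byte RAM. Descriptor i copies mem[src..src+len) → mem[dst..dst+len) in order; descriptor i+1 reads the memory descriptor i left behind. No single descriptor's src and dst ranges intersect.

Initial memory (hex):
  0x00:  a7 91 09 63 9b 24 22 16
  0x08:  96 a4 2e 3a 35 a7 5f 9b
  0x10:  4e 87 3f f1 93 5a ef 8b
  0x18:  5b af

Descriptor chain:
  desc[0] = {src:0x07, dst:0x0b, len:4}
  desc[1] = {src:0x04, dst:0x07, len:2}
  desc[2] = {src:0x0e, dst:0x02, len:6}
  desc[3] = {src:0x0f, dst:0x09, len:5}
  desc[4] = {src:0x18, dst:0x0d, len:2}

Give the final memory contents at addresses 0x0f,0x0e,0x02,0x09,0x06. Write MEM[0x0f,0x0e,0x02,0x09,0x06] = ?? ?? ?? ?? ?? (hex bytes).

MEM[0x0f,0x0e,0x02,0x09,0x06] = 9b af 2e 9b 3f

#0 dst[0x0b+4] := {0x16,0x96,0xa4,0x2e}
#1 dst[0x07+2] := {0x9b,0x24}
#2 dst[0x02+6] := {0x2e,0x9b,0x4e,0x87,0x3f,0xf1}
#3 dst[0x09+5] := {0x9b,0x4e,0x87,0x3f,0xf1}
#4 dst[0x0d+2] := {0x5b,0xaf}
query mem[0x0f]=0x9b, mem[0x0e]=0xaf, mem[0x02]=0x2e, mem[0x09]=0x9b, mem[0x06]=0x3f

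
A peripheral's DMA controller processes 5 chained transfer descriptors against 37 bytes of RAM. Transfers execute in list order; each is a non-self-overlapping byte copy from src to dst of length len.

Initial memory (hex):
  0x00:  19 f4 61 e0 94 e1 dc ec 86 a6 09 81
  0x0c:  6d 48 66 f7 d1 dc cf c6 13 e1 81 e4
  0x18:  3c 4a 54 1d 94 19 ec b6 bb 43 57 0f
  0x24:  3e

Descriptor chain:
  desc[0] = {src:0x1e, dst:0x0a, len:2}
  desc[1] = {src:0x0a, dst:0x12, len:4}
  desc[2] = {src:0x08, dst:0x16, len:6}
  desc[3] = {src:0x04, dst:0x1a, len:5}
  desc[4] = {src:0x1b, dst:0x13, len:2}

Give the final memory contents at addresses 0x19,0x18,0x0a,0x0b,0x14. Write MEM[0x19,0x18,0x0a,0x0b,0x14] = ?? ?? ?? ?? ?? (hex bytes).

MEM[0x19,0x18,0x0a,0x0b,0x14] = b6 ec ec b6 dc

  after D0: wrote 2B at 0x0a = ecb6
  after D1: wrote 4B at 0x12 = ecb66d48
  after D2: wrote 6B at 0x16 = 86a6ecb66d48
  after D3: wrote 5B at 0x1a = 94e1dcec86
  after D4: wrote 2B at 0x13 = e1dc
query mem[0x19]=0xb6, mem[0x18]=0xec, mem[0x0a]=0xec, mem[0x0b]=0xb6, mem[0x14]=0xdc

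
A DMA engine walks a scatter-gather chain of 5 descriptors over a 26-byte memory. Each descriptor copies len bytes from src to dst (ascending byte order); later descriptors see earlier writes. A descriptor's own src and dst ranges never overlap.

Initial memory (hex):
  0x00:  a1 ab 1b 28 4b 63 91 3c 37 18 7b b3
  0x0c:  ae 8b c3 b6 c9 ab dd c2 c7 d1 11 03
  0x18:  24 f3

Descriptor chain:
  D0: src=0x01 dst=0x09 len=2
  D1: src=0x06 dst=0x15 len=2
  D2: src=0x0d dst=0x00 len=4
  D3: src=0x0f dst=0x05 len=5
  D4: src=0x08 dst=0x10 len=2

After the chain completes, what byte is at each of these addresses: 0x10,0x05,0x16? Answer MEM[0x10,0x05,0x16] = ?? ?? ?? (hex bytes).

MEM[0x10,0x05,0x16] = dd b6 3c

D0: mem[0x09..0x0a] <- [ab 1b]
D1: mem[0x15..0x16] <- [91 3c]
D2: mem[0x00..0x03] <- [8b c3 b6 c9]
D3: mem[0x05..0x09] <- [b6 c9 ab dd c2]
D4: mem[0x10..0x11] <- [dd c2]
query mem[0x10]=0xdd, mem[0x05]=0xb6, mem[0x16]=0x3c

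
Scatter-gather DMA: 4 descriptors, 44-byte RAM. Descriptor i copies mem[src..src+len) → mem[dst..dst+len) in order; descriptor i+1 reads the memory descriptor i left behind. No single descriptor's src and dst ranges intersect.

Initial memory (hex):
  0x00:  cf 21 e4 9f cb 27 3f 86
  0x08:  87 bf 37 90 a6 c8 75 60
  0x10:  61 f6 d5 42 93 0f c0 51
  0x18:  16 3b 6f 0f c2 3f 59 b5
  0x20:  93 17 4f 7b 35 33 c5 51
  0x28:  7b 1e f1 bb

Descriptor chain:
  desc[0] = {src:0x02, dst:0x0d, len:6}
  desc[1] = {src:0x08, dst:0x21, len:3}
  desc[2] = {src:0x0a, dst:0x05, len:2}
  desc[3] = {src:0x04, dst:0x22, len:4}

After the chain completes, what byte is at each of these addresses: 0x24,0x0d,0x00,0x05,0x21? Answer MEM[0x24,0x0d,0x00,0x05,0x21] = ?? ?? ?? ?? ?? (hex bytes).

  after D0: wrote 6B at 0x0d = e49fcb273f86
  after D1: wrote 3B at 0x21 = 87bf37
  after D2: wrote 2B at 0x05 = 3790
  after D3: wrote 4B at 0x22 = cb379086
query mem[0x24]=0x90, mem[0x0d]=0xe4, mem[0x00]=0xcf, mem[0x05]=0x37, mem[0x21]=0x87

MEM[0x24,0x0d,0x00,0x05,0x21] = 90 e4 cf 37 87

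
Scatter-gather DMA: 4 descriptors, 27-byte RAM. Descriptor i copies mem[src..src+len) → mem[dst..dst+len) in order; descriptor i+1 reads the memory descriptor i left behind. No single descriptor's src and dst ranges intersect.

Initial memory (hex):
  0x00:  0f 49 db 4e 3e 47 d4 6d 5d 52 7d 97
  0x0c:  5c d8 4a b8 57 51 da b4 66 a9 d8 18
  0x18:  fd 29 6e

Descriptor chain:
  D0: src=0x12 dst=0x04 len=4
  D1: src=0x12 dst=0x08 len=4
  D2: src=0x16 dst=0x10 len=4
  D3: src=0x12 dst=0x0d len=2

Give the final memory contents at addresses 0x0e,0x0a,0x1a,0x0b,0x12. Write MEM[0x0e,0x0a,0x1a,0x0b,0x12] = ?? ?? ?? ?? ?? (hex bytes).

D0: mem[0x04..0x07] <- [da b4 66 a9]
D1: mem[0x08..0x0b] <- [da b4 66 a9]
D2: mem[0x10..0x13] <- [d8 18 fd 29]
D3: mem[0x0d..0x0e] <- [fd 29]
query mem[0x0e]=0x29, mem[0x0a]=0x66, mem[0x1a]=0x6e, mem[0x0b]=0xa9, mem[0x12]=0xfd

MEM[0x0e,0x0a,0x1a,0x0b,0x12] = 29 66 6e a9 fd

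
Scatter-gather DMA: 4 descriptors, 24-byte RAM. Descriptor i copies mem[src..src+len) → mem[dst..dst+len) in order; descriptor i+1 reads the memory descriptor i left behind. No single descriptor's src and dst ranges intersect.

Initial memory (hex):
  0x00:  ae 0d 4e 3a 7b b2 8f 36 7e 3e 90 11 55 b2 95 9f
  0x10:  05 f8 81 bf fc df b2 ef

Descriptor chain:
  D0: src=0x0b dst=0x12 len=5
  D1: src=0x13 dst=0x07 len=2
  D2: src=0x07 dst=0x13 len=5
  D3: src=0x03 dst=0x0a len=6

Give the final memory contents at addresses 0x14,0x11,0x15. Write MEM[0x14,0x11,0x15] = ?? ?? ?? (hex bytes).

#0 dst[0x12+5] := {0x11,0x55,0xb2,0x95,0x9f}
#1 dst[0x07+2] := {0x55,0xb2}
#2 dst[0x13+5] := {0x55,0xb2,0x3e,0x90,0x11}
#3 dst[0x0a+6] := {0x3a,0x7b,0xb2,0x8f,0x55,0xb2}
query mem[0x14]=0xb2, mem[0x11]=0xf8, mem[0x15]=0x3e

MEM[0x14,0x11,0x15] = b2 f8 3e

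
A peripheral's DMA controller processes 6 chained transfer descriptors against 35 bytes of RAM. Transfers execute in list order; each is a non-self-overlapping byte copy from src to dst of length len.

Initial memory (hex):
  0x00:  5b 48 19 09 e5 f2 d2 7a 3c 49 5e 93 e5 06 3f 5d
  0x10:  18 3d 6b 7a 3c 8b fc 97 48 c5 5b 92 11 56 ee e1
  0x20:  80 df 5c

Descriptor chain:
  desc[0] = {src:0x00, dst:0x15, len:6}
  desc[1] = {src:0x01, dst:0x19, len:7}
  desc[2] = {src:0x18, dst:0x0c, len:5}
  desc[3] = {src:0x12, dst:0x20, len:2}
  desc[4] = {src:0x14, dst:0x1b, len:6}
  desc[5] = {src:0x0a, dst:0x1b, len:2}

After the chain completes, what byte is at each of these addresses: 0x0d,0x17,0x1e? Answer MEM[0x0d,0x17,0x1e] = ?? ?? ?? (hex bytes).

#0 dst[0x15+6] := {0x5b,0x48,0x19,0x09,0xe5,0xf2}
#1 dst[0x19+7] := {0x48,0x19,0x09,0xe5,0xf2,0xd2,0x7a}
#2 dst[0x0c+5] := {0x09,0x48,0x19,0x09,0xe5}
#3 dst[0x20+2] := {0x6b,0x7a}
#4 dst[0x1b+6] := {0x3c,0x5b,0x48,0x19,0x09,0x48}
#5 dst[0x1b+2] := {0x5e,0x93}
query mem[0x0d]=0x48, mem[0x17]=0x19, mem[0x1e]=0x19

MEM[0x0d,0x17,0x1e] = 48 19 19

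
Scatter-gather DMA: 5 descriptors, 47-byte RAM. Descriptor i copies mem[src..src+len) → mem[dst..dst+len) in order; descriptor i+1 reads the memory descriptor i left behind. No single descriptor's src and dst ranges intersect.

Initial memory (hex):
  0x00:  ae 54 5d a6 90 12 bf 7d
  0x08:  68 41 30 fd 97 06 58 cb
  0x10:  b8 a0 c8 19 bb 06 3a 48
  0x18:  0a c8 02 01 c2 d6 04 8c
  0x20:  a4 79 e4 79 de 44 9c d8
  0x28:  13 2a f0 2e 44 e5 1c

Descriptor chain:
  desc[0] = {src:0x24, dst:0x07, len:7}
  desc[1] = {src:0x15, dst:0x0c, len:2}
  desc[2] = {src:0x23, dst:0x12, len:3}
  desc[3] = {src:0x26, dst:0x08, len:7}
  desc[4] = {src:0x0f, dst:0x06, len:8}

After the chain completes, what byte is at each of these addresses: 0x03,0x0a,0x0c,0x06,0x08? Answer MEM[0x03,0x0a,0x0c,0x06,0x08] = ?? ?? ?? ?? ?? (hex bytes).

#0 dst[0x07+7] := {0xde,0x44,0x9c,0xd8,0x13,0x2a,0xf0}
#1 dst[0x0c+2] := {0x06,0x3a}
#2 dst[0x12+3] := {0x79,0xde,0x44}
#3 dst[0x08+7] := {0x9c,0xd8,0x13,0x2a,0xf0,0x2e,0x44}
#4 dst[0x06+8] := {0xcb,0xb8,0xa0,0x79,0xde,0x44,0x06,0x3a}
query mem[0x03]=0xa6, mem[0x0a]=0xde, mem[0x0c]=0x06, mem[0x06]=0xcb, mem[0x08]=0xa0

MEM[0x03,0x0a,0x0c,0x06,0x08] = a6 de 06 cb a0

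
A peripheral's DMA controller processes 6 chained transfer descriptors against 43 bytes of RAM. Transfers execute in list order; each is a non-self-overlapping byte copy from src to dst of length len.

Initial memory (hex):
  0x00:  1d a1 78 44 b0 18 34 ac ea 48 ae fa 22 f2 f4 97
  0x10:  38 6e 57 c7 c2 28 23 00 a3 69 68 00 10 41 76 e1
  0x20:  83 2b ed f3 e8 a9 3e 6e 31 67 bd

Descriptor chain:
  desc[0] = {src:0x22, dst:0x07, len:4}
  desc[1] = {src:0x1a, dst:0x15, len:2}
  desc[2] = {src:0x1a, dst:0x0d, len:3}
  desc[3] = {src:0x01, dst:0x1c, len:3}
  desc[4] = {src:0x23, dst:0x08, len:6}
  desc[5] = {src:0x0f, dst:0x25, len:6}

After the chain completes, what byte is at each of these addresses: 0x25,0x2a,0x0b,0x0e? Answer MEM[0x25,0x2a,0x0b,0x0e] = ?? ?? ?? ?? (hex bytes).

MEM[0x25,0x2a,0x0b,0x0e] = 10 c2 3e 00

D0: mem[0x07..0x0a] <- [ed f3 e8 a9]
D1: mem[0x15..0x16] <- [68 00]
D2: mem[0x0d..0x0f] <- [68 00 10]
D3: mem[0x1c..0x1e] <- [a1 78 44]
D4: mem[0x08..0x0d] <- [f3 e8 a9 3e 6e 31]
D5: mem[0x25..0x2a] <- [10 38 6e 57 c7 c2]
query mem[0x25]=0x10, mem[0x2a]=0xc2, mem[0x0b]=0x3e, mem[0x0e]=0x00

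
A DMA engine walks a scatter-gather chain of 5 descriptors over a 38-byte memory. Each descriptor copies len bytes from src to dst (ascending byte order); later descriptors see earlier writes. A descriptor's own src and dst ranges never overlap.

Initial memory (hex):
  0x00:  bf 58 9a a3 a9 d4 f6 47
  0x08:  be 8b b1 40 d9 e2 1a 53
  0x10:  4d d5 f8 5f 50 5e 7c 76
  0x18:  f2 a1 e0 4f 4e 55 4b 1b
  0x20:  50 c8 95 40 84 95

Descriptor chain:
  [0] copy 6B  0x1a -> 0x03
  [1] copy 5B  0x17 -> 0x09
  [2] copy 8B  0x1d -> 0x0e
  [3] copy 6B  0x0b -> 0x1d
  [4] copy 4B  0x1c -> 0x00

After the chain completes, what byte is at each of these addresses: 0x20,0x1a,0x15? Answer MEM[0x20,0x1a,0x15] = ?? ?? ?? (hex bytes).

MEM[0x20,0x1a,0x15] = 55 e0 84

[0] 0x1a->0x03 len=6 : e0 4f 4e 55 4b 1b
[1] 0x17->0x09 len=5 : 76 f2 a1 e0 4f
[2] 0x1d->0x0e len=8 : 55 4b 1b 50 c8 95 40 84
[3] 0x0b->0x1d len=6 : a1 e0 4f 55 4b 1b
[4] 0x1c->0x00 len=4 : 4e a1 e0 4f
query mem[0x20]=0x55, mem[0x1a]=0xe0, mem[0x15]=0x84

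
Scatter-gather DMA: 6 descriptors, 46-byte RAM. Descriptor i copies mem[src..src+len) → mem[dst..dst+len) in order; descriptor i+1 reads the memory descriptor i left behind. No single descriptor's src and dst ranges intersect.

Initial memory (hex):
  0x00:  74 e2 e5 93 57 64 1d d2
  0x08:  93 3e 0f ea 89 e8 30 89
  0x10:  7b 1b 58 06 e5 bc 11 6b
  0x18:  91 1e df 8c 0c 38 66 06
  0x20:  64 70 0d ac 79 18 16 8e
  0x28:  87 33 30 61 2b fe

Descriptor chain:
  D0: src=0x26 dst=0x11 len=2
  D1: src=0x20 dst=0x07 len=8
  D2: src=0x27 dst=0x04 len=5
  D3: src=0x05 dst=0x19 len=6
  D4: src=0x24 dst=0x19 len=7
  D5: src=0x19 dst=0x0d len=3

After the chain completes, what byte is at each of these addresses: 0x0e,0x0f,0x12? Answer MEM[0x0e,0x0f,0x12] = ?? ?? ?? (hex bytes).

  after D0: wrote 2B at 0x11 = 168e
  after D1: wrote 8B at 0x07 = 64700dac7918168e
  after D2: wrote 5B at 0x04 = 8e87333061
  after D3: wrote 6B at 0x19 = 873330610dac
  after D4: wrote 7B at 0x19 = 7918168e873330
  after D5: wrote 3B at 0x0d = 791816
query mem[0x0e]=0x18, mem[0x0f]=0x16, mem[0x12]=0x8e

MEM[0x0e,0x0f,0x12] = 18 16 8e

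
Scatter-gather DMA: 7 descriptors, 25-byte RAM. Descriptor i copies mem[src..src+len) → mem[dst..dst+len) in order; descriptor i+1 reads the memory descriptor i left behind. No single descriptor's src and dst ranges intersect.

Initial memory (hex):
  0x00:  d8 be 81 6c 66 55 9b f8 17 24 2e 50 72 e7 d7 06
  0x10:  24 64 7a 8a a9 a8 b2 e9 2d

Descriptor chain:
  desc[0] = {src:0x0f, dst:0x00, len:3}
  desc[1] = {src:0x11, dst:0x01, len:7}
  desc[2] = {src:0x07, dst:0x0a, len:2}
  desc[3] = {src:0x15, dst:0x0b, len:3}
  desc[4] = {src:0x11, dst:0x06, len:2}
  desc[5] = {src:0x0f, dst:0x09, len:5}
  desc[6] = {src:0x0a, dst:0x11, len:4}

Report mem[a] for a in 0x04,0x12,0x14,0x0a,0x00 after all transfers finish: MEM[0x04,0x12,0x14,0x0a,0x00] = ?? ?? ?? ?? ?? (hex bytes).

[0] 0x0f->0x00 len=3 : 06 24 64
[1] 0x11->0x01 len=7 : 64 7a 8a a9 a8 b2 e9
[2] 0x07->0x0a len=2 : e9 17
[3] 0x15->0x0b len=3 : a8 b2 e9
[4] 0x11->0x06 len=2 : 64 7a
[5] 0x0f->0x09 len=5 : 06 24 64 7a 8a
[6] 0x0a->0x11 len=4 : 24 64 7a 8a
query mem[0x04]=0xa9, mem[0x12]=0x64, mem[0x14]=0x8a, mem[0x0a]=0x24, mem[0x00]=0x06

MEM[0x04,0x12,0x14,0x0a,0x00] = a9 64 8a 24 06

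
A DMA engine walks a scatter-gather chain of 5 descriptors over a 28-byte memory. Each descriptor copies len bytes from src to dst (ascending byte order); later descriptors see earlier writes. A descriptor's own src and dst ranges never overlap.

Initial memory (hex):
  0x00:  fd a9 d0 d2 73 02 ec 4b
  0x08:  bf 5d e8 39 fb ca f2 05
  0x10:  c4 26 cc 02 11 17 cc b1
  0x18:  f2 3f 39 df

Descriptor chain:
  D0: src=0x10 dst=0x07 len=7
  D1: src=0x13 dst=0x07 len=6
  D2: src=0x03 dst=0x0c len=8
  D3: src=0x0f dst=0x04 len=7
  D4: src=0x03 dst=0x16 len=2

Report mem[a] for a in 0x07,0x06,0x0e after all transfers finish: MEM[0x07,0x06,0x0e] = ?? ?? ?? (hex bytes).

[0] 0x10->0x07 len=7 : c4 26 cc 02 11 17 cc
[1] 0x13->0x07 len=6 : 02 11 17 cc b1 f2
[2] 0x03->0x0c len=8 : d2 73 02 ec 02 11 17 cc
[3] 0x0f->0x04 len=7 : ec 02 11 17 cc 11 17
[4] 0x03->0x16 len=2 : d2 ec
query mem[0x07]=0x17, mem[0x06]=0x11, mem[0x0e]=0x02

MEM[0x07,0x06,0x0e] = 17 11 02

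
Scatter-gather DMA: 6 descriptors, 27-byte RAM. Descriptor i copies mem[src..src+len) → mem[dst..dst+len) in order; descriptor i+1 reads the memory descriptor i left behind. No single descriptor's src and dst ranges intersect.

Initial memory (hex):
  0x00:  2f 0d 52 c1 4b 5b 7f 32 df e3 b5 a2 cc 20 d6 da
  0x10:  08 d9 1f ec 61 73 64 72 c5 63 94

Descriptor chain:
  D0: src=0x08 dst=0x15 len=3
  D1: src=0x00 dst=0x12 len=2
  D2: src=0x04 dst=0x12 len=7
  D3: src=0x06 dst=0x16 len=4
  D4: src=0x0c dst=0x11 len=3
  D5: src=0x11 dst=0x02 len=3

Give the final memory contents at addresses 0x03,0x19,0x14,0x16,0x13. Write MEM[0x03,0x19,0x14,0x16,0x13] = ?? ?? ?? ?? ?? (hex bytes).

MEM[0x03,0x19,0x14,0x16,0x13] = 20 e3 7f 7f d6

[0] 0x08->0x15 len=3 : df e3 b5
[1] 0x00->0x12 len=2 : 2f 0d
[2] 0x04->0x12 len=7 : 4b 5b 7f 32 df e3 b5
[3] 0x06->0x16 len=4 : 7f 32 df e3
[4] 0x0c->0x11 len=3 : cc 20 d6
[5] 0x11->0x02 len=3 : cc 20 d6
query mem[0x03]=0x20, mem[0x19]=0xe3, mem[0x14]=0x7f, mem[0x16]=0x7f, mem[0x13]=0xd6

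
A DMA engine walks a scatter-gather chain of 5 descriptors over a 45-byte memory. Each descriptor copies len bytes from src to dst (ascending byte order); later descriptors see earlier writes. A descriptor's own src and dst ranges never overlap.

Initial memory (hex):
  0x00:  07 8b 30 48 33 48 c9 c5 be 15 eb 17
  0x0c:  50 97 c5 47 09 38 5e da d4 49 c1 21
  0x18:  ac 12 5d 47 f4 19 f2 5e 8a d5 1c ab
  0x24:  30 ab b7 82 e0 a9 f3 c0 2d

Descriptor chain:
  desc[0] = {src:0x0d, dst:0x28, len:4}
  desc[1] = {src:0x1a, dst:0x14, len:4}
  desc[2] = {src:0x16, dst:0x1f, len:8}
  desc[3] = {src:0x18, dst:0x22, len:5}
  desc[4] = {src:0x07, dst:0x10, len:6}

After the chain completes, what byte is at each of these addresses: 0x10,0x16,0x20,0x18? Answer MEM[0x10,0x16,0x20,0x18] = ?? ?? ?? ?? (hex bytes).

#0 dst[0x28+4] := {0x97,0xc5,0x47,0x09}
#1 dst[0x14+4] := {0x5d,0x47,0xf4,0x19}
#2 dst[0x1f+8] := {0xf4,0x19,0xac,0x12,0x5d,0x47,0xf4,0x19}
#3 dst[0x22+5] := {0xac,0x12,0x5d,0x47,0xf4}
#4 dst[0x10+6] := {0xc5,0xbe,0x15,0xeb,0x17,0x50}
query mem[0x10]=0xc5, mem[0x16]=0xf4, mem[0x20]=0x19, mem[0x18]=0xac

MEM[0x10,0x16,0x20,0x18] = c5 f4 19 ac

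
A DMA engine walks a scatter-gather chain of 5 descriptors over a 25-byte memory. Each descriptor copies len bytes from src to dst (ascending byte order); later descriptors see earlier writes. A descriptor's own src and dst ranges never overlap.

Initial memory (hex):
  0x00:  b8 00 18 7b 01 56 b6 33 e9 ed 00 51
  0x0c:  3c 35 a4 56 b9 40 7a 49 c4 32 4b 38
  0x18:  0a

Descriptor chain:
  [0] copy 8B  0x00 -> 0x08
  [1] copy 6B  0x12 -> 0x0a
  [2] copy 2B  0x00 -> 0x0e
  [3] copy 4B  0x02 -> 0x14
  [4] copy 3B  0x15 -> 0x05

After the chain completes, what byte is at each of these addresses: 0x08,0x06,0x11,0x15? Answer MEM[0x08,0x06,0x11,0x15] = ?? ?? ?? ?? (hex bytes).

#0 dst[0x08+8] := {0xb8,0x00,0x18,0x7b,0x01,0x56,0xb6,0x33}
#1 dst[0x0a+6] := {0x7a,0x49,0xc4,0x32,0x4b,0x38}
#2 dst[0x0e+2] := {0xb8,0x00}
#3 dst[0x14+4] := {0x18,0x7b,0x01,0x56}
#4 dst[0x05+3] := {0x7b,0x01,0x56}
query mem[0x08]=0xb8, mem[0x06]=0x01, mem[0x11]=0x40, mem[0x15]=0x7b

MEM[0x08,0x06,0x11,0x15] = b8 01 40 7b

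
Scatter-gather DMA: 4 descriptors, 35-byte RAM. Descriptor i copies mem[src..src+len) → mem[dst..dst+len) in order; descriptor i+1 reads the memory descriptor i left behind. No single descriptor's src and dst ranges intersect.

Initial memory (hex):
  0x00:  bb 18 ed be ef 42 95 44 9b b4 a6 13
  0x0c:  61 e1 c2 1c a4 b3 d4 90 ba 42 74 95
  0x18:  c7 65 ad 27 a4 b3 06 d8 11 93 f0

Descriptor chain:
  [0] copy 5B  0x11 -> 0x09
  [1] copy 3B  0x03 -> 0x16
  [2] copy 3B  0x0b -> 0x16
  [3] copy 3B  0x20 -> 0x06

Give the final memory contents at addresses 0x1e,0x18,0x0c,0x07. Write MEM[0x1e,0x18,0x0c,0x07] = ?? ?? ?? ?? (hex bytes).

MEM[0x1e,0x18,0x0c,0x07] = 06 42 ba 93

[0] 0x11->0x09 len=5 : b3 d4 90 ba 42
[1] 0x03->0x16 len=3 : be ef 42
[2] 0x0b->0x16 len=3 : 90 ba 42
[3] 0x20->0x06 len=3 : 11 93 f0
query mem[0x1e]=0x06, mem[0x18]=0x42, mem[0x0c]=0xba, mem[0x07]=0x93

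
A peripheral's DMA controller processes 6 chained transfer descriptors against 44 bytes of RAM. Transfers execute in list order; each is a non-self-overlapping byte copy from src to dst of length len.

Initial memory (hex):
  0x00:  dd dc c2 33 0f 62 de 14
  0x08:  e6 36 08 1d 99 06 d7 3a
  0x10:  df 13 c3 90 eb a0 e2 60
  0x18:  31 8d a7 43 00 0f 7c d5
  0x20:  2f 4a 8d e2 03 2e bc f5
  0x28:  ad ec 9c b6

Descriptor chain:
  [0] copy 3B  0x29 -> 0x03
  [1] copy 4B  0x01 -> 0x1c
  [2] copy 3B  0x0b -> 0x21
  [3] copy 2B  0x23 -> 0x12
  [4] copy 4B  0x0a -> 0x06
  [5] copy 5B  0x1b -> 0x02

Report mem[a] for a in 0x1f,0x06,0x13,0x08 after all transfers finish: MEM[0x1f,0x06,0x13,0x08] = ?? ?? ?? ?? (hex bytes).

D0: mem[0x03..0x05] <- [ec 9c b6]
D1: mem[0x1c..0x1f] <- [dc c2 ec 9c]
D2: mem[0x21..0x23] <- [1d 99 06]
D3: mem[0x12..0x13] <- [06 03]
D4: mem[0x06..0x09] <- [08 1d 99 06]
D5: mem[0x02..0x06] <- [43 dc c2 ec 9c]
query mem[0x1f]=0x9c, mem[0x06]=0x9c, mem[0x13]=0x03, mem[0x08]=0x99

MEM[0x1f,0x06,0x13,0x08] = 9c 9c 03 99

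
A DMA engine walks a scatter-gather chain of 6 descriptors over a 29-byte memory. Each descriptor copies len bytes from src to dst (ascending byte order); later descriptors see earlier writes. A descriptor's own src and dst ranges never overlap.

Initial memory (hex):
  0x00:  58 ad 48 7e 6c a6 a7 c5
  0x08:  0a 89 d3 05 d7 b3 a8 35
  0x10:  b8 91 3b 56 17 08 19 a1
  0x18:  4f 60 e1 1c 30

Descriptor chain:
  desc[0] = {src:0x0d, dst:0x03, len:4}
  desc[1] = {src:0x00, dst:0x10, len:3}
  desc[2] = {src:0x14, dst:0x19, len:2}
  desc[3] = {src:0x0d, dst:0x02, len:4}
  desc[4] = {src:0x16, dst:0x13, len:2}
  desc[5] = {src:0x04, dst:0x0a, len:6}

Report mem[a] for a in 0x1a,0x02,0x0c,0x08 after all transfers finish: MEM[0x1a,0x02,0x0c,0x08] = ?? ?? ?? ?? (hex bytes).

MEM[0x1a,0x02,0x0c,0x08] = 08 b3 b8 0a

#0 dst[0x03+4] := {0xb3,0xa8,0x35,0xb8}
#1 dst[0x10+3] := {0x58,0xad,0x48}
#2 dst[0x19+2] := {0x17,0x08}
#3 dst[0x02+4] := {0xb3,0xa8,0x35,0x58}
#4 dst[0x13+2] := {0x19,0xa1}
#5 dst[0x0a+6] := {0x35,0x58,0xb8,0xc5,0x0a,0x89}
query mem[0x1a]=0x08, mem[0x02]=0xb3, mem[0x0c]=0xb8, mem[0x08]=0x0a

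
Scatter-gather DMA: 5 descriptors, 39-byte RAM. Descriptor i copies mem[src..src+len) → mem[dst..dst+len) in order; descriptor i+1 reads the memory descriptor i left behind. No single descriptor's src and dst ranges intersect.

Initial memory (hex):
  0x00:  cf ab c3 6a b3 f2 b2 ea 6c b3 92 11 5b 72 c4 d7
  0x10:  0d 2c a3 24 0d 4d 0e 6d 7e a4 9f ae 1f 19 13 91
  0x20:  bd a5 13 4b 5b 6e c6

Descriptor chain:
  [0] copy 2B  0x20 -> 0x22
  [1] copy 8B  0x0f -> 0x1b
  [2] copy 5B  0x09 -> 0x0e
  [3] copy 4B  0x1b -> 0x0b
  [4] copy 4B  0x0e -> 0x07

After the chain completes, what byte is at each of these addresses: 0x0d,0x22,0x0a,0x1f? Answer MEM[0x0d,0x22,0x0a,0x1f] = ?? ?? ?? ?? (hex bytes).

MEM[0x0d,0x22,0x0a,0x1f] = 2c 0e 5b 24

D0: mem[0x22..0x23] <- [bd a5]
D1: mem[0x1b..0x22] <- [d7 0d 2c a3 24 0d 4d 0e]
D2: mem[0x0e..0x12] <- [b3 92 11 5b 72]
D3: mem[0x0b..0x0e] <- [d7 0d 2c a3]
D4: mem[0x07..0x0a] <- [a3 92 11 5b]
query mem[0x0d]=0x2c, mem[0x22]=0x0e, mem[0x0a]=0x5b, mem[0x1f]=0x24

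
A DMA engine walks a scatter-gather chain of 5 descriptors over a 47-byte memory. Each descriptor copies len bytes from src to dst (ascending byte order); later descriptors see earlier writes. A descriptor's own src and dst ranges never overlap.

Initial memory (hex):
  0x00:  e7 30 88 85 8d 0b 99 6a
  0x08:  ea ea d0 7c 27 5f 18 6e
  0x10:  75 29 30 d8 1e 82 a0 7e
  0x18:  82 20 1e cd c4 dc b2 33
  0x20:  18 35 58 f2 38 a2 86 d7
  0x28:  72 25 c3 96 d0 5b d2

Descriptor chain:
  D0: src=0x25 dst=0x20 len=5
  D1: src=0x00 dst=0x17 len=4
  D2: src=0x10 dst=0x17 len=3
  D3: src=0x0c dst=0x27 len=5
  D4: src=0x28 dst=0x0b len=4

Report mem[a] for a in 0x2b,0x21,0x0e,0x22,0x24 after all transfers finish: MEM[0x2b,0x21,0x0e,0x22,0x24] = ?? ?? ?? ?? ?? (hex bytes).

#0 dst[0x20+5] := {0xa2,0x86,0xd7,0x72,0x25}
#1 dst[0x17+4] := {0xe7,0x30,0x88,0x85}
#2 dst[0x17+3] := {0x75,0x29,0x30}
#3 dst[0x27+5] := {0x27,0x5f,0x18,0x6e,0x75}
#4 dst[0x0b+4] := {0x5f,0x18,0x6e,0x75}
query mem[0x2b]=0x75, mem[0x21]=0x86, mem[0x0e]=0x75, mem[0x22]=0xd7, mem[0x24]=0x25

MEM[0x2b,0x21,0x0e,0x22,0x24] = 75 86 75 d7 25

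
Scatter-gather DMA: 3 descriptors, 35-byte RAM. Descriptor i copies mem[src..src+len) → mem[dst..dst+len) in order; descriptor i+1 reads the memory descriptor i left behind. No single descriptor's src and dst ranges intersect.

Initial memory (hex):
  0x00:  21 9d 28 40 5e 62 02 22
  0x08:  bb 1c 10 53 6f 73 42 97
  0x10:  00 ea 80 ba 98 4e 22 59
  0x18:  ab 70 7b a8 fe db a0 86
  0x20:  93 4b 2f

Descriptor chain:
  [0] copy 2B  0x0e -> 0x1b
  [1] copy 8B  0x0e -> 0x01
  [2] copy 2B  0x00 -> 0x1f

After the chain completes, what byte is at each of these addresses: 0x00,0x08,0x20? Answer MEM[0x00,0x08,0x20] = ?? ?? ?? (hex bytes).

D0: mem[0x1b..0x1c] <- [42 97]
D1: mem[0x01..0x08] <- [42 97 00 ea 80 ba 98 4e]
D2: mem[0x1f..0x20] <- [21 42]
query mem[0x00]=0x21, mem[0x08]=0x4e, mem[0x20]=0x42

MEM[0x00,0x08,0x20] = 21 4e 42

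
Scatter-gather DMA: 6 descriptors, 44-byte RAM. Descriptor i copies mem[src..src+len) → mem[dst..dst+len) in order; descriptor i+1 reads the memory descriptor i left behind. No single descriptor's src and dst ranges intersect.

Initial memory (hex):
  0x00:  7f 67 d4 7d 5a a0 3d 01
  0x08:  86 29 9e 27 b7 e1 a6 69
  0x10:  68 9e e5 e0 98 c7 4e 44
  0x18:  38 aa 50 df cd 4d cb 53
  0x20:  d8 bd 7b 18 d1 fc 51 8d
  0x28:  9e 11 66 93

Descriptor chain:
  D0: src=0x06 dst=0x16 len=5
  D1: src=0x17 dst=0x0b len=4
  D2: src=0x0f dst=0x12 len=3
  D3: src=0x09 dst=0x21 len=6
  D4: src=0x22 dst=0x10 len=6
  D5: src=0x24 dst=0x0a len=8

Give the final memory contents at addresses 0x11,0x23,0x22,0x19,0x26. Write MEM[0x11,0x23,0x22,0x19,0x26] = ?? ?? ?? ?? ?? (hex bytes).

MEM[0x11,0x23,0x22,0x19,0x26] = 93 01 9e 29 9e

#0 dst[0x16+5] := {0x3d,0x01,0x86,0x29,0x9e}
#1 dst[0x0b+4] := {0x01,0x86,0x29,0x9e}
#2 dst[0x12+3] := {0x69,0x68,0x9e}
#3 dst[0x21+6] := {0x29,0x9e,0x01,0x86,0x29,0x9e}
#4 dst[0x10+6] := {0x9e,0x01,0x86,0x29,0x9e,0x8d}
#5 dst[0x0a+8] := {0x86,0x29,0x9e,0x8d,0x9e,0x11,0x66,0x93}
query mem[0x11]=0x93, mem[0x23]=0x01, mem[0x22]=0x9e, mem[0x19]=0x29, mem[0x26]=0x9e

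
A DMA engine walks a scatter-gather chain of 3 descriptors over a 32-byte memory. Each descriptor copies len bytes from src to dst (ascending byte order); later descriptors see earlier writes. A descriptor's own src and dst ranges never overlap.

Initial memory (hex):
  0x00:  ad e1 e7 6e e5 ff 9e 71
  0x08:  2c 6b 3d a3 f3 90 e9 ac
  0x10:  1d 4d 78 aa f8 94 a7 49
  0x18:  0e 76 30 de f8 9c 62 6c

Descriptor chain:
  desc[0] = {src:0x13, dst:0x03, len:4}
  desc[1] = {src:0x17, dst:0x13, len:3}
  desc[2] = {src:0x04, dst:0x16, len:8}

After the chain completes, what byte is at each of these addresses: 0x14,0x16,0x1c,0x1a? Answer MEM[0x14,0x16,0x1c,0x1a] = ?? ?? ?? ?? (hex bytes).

  after D0: wrote 4B at 0x03 = aaf894a7
  after D1: wrote 3B at 0x13 = 490e76
  after D2: wrote 8B at 0x16 = f894a7712c6b3da3
query mem[0x14]=0x0e, mem[0x16]=0xf8, mem[0x1c]=0x3d, mem[0x1a]=0x2c

MEM[0x14,0x16,0x1c,0x1a] = 0e f8 3d 2c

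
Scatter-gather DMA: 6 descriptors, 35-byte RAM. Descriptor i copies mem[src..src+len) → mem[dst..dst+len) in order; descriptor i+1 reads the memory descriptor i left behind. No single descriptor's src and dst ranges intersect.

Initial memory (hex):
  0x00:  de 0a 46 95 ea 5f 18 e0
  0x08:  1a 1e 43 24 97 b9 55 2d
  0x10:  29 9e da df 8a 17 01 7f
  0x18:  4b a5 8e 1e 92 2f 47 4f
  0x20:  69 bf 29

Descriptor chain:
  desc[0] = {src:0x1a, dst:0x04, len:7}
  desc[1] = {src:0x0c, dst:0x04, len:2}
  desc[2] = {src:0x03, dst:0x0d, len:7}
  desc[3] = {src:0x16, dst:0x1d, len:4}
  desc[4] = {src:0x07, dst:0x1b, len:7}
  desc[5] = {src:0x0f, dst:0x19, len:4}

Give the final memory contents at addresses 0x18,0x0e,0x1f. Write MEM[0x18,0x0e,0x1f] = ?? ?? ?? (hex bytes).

[0] 0x1a->0x04 len=7 : 8e 1e 92 2f 47 4f 69
[1] 0x0c->0x04 len=2 : 97 b9
[2] 0x03->0x0d len=7 : 95 97 b9 92 2f 47 4f
[3] 0x16->0x1d len=4 : 01 7f 4b a5
[4] 0x07->0x1b len=7 : 2f 47 4f 69 24 97 95
[5] 0x0f->0x19 len=4 : b9 92 2f 47
query mem[0x18]=0x4b, mem[0x0e]=0x97, mem[0x1f]=0x24

MEM[0x18,0x0e,0x1f] = 4b 97 24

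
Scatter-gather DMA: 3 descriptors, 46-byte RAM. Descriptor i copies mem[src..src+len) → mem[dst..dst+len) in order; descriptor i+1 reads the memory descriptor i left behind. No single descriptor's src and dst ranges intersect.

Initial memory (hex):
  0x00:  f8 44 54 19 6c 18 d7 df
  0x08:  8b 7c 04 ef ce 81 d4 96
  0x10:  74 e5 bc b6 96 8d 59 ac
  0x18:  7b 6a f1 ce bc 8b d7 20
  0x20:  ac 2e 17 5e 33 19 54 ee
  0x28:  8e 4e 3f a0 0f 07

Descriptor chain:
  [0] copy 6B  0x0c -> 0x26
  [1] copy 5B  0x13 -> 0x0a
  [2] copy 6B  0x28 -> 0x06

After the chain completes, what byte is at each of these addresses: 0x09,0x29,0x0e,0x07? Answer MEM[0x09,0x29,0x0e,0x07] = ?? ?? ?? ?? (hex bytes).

#0 dst[0x26+6] := {0xce,0x81,0xd4,0x96,0x74,0xe5}
#1 dst[0x0a+5] := {0xb6,0x96,0x8d,0x59,0xac}
#2 dst[0x06+6] := {0xd4,0x96,0x74,0xe5,0x0f,0x07}
query mem[0x09]=0xe5, mem[0x29]=0x96, mem[0x0e]=0xac, mem[0x07]=0x96

MEM[0x09,0x29,0x0e,0x07] = e5 96 ac 96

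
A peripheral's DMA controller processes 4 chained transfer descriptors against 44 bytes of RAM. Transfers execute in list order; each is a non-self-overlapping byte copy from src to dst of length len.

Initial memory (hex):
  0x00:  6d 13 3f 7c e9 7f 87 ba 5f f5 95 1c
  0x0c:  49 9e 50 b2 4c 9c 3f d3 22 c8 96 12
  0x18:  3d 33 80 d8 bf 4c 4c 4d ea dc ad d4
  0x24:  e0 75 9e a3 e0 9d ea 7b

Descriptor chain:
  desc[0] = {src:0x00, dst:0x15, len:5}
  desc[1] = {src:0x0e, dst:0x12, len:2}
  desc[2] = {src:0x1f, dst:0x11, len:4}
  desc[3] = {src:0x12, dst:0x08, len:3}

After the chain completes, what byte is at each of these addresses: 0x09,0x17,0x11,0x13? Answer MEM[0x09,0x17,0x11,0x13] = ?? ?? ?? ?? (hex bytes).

MEM[0x09,0x17,0x11,0x13] = dc 3f 4d dc

#0 dst[0x15+5] := {0x6d,0x13,0x3f,0x7c,0xe9}
#1 dst[0x12+2] := {0x50,0xb2}
#2 dst[0x11+4] := {0x4d,0xea,0xdc,0xad}
#3 dst[0x08+3] := {0xea,0xdc,0xad}
query mem[0x09]=0xdc, mem[0x17]=0x3f, mem[0x11]=0x4d, mem[0x13]=0xdc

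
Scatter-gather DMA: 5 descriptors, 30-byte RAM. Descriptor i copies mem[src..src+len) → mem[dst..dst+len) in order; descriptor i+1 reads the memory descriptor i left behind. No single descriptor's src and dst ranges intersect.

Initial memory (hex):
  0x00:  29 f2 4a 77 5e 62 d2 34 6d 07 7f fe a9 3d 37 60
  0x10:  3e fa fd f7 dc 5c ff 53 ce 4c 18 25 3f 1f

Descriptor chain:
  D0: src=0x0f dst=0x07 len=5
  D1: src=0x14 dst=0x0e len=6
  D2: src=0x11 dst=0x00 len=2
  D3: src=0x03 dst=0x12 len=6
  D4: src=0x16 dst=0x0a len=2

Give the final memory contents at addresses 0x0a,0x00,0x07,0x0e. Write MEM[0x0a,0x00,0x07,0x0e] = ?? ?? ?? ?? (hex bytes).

MEM[0x0a,0x00,0x07,0x0e] = 60 53 60 dc

[0] 0x0f->0x07 len=5 : 60 3e fa fd f7
[1] 0x14->0x0e len=6 : dc 5c ff 53 ce 4c
[2] 0x11->0x00 len=2 : 53 ce
[3] 0x03->0x12 len=6 : 77 5e 62 d2 60 3e
[4] 0x16->0x0a len=2 : 60 3e
query mem[0x0a]=0x60, mem[0x00]=0x53, mem[0x07]=0x60, mem[0x0e]=0xdc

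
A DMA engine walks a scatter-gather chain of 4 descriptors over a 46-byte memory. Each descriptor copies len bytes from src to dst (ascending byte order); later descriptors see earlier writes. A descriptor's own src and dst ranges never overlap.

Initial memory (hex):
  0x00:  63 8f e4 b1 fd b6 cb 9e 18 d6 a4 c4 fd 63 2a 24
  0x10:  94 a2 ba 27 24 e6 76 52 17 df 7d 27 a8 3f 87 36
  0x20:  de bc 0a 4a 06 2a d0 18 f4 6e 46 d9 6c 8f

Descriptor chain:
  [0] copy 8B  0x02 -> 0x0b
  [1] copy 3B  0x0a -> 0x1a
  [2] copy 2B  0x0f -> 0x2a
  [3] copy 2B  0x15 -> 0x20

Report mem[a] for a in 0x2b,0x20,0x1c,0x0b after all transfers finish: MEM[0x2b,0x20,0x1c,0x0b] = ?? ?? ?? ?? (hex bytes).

#0 dst[0x0b+8] := {0xe4,0xb1,0xfd,0xb6,0xcb,0x9e,0x18,0xd6}
#1 dst[0x1a+3] := {0xa4,0xe4,0xb1}
#2 dst[0x2a+2] := {0xcb,0x9e}
#3 dst[0x20+2] := {0xe6,0x76}
query mem[0x2b]=0x9e, mem[0x20]=0xe6, mem[0x1c]=0xb1, mem[0x0b]=0xe4

MEM[0x2b,0x20,0x1c,0x0b] = 9e e6 b1 e4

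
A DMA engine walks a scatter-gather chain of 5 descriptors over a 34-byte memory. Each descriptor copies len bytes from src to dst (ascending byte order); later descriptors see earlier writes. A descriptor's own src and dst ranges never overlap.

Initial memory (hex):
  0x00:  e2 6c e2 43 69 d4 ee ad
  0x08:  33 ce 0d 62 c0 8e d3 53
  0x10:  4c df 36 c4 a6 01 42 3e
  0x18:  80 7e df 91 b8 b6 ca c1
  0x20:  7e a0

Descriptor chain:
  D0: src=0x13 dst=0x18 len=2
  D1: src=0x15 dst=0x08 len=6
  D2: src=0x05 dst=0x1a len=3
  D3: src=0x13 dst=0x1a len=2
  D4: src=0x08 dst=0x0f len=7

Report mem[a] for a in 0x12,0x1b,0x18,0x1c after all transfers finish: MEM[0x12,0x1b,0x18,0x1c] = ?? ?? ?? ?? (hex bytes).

MEM[0x12,0x1b,0x18,0x1c] = c4 a6 c4 ad

[0] 0x13->0x18 len=2 : c4 a6
[1] 0x15->0x08 len=6 : 01 42 3e c4 a6 df
[2] 0x05->0x1a len=3 : d4 ee ad
[3] 0x13->0x1a len=2 : c4 a6
[4] 0x08->0x0f len=7 : 01 42 3e c4 a6 df d3
query mem[0x12]=0xc4, mem[0x1b]=0xa6, mem[0x18]=0xc4, mem[0x1c]=0xad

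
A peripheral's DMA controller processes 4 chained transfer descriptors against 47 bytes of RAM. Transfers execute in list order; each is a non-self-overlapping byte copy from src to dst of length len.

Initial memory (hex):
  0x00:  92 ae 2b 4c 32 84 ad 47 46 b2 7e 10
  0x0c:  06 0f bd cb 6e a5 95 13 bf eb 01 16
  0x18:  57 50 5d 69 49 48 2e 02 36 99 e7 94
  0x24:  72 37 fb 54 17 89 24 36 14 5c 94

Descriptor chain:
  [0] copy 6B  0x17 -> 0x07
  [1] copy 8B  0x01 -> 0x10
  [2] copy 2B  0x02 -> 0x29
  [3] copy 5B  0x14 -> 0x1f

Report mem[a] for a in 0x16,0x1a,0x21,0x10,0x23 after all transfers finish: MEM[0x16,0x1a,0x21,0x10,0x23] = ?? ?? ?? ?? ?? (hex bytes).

  after D0: wrote 6B at 0x07 = 1657505d6949
  after D1: wrote 8B at 0x10 = ae2b4c3284ad1657
  after D2: wrote 2B at 0x29 = 2b4c
  after D3: wrote 5B at 0x1f = 84ad165757
query mem[0x16]=0x16, mem[0x1a]=0x5d, mem[0x21]=0x16, mem[0x10]=0xae, mem[0x23]=0x57

MEM[0x16,0x1a,0x21,0x10,0x23] = 16 5d 16 ae 57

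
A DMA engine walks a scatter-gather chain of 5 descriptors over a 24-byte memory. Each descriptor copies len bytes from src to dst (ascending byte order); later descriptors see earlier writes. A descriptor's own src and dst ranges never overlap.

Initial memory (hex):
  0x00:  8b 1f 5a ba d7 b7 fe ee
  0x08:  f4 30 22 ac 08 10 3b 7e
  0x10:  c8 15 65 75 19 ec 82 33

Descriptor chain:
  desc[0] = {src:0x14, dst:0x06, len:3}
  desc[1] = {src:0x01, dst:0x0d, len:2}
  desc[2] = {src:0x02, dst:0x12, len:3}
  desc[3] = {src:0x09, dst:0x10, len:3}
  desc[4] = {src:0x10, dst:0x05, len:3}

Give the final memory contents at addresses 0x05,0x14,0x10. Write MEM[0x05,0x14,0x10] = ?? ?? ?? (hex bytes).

  after D0: wrote 3B at 0x06 = 19ec82
  after D1: wrote 2B at 0x0d = 1f5a
  after D2: wrote 3B at 0x12 = 5abad7
  after D3: wrote 3B at 0x10 = 3022ac
  after D4: wrote 3B at 0x05 = 3022ac
query mem[0x05]=0x30, mem[0x14]=0xd7, mem[0x10]=0x30

MEM[0x05,0x14,0x10] = 30 d7 30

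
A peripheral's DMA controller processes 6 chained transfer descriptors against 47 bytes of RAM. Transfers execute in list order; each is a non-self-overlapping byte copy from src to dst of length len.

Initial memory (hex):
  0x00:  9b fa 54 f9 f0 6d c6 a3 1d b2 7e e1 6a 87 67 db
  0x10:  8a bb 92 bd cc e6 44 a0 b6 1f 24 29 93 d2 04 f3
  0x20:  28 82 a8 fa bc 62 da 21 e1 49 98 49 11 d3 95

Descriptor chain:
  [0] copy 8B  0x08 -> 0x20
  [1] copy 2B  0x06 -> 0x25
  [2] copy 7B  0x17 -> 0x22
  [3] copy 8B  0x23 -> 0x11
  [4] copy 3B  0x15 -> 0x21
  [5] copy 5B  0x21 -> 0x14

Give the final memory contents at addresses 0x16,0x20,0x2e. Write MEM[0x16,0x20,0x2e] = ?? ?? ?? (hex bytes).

#0 dst[0x20+8] := {0x1d,0xb2,0x7e,0xe1,0x6a,0x87,0x67,0xdb}
#1 dst[0x25+2] := {0xc6,0xa3}
#2 dst[0x22+7] := {0xa0,0xb6,0x1f,0x24,0x29,0x93,0xd2}
#3 dst[0x11+8] := {0xb6,0x1f,0x24,0x29,0x93,0xd2,0x49,0x98}
#4 dst[0x21+3] := {0x93,0xd2,0x49}
#5 dst[0x14+5] := {0x93,0xd2,0x49,0x1f,0x24}
query mem[0x16]=0x49, mem[0x20]=0x1d, mem[0x2e]=0x95

MEM[0x16,0x20,0x2e] = 49 1d 95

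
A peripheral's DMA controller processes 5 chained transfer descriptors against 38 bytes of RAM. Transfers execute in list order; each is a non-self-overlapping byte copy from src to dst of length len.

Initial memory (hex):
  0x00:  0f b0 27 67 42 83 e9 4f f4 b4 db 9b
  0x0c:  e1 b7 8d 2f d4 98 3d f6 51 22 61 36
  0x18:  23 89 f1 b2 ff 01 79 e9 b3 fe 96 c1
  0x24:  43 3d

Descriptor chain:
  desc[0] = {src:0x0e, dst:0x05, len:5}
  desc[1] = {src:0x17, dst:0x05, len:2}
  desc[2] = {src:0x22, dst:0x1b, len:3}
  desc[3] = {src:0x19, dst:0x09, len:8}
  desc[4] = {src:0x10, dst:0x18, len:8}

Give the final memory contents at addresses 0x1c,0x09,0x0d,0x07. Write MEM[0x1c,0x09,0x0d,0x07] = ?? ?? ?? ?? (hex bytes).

D0: mem[0x05..0x09] <- [8d 2f d4 98 3d]
D1: mem[0x05..0x06] <- [36 23]
D2: mem[0x1b..0x1d] <- [96 c1 43]
D3: mem[0x09..0x10] <- [89 f1 96 c1 43 79 e9 b3]
D4: mem[0x18..0x1f] <- [b3 98 3d f6 51 22 61 36]
query mem[0x1c]=0x51, mem[0x09]=0x89, mem[0x0d]=0x43, mem[0x07]=0xd4

MEM[0x1c,0x09,0x0d,0x07] = 51 89 43 d4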